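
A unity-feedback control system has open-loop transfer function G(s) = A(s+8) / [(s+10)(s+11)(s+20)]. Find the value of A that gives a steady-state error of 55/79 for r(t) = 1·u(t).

The open loop has no poles at the origin → type 0 system.
K_p = lim_{s→0} G(s) = A·8 / (10·11·20) = (1/275)·A.
e_ss = 1/(1 + K_p) = 55/79 ⇒ 1 + (1/275)·A = 79/55 ⇒ A = 120.

120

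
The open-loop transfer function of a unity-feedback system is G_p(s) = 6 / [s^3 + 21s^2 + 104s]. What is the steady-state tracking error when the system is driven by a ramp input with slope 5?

The denominator has no term below 104s — 1 pole at s=0, type 1.
K_v = lim_{s→0} s·G_p(s) = 6 / 104 = 3/52.
e_ss = 5/K_v = 5/(3/52) = 260/3.

260/3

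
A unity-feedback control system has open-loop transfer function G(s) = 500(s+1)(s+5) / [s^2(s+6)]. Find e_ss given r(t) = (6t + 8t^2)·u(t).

0.0384

System type = 2 (two poles at s=0). Treating each term separately:
  • 6t: tracked with zero error.
  • 8t^2: e_ss = 16/K_a with K_a=1250/3 → 0.0384.
Total e_ss = 0.0384.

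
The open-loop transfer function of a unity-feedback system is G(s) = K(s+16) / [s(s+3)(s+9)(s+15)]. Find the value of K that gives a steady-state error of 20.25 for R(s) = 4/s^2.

The open loop has one pole at the origin → type 1 system.
K_v = lim_{s→0} s·G(s) = K·16 / (3·9·15) = (16/405)·K.
e_ss = 4/K_v = 20.25 ⇒ K_v = 16/81 ⇒ K = (16/81)/(16/405) = 5.

5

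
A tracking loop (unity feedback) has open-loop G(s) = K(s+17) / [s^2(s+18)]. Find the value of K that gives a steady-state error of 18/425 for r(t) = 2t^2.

100

Two free integrators in G(s): this is a type 2 system.
K_a = lim_{s→0} s^2·G(s) = K·17 / (18) = (17/18)·K.
e_ss = 4/K_a = 18/425 ⇒ K_a = 850/9 ⇒ K = (850/9)/(17/18) = 100.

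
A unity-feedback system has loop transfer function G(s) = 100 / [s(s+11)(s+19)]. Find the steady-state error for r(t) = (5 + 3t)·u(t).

The open loop has one pole at the origin → type 1 system. By superposition:
  • 5: tracked with zero error.
  • 3t: e_ss = 3/K_v with K_v=100/209 → 6.27.
Total e_ss = 6.27.

6.27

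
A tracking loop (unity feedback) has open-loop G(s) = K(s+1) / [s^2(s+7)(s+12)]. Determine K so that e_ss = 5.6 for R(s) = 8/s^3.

120

The open loop has two poles at the origin → type 2 system.
K_a = lim_{s→0} s^2·G(s) = K·1 / (7·12) = (1/84)·K.
e_ss = 8/K_a = 5.6 ⇒ K_a = 10/7 ⇒ K = (10/7)/(1/84) = 120.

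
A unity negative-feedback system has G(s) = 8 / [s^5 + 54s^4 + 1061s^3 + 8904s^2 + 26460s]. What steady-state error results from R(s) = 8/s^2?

The denominator has no term below 26460s — 1 pole at s=0, type 1.
K_v = lim_{s→0} s·G(s) = 8 / 26460 = 2/6615.
e_ss = 8/K_v = 8/(2/6615) = 26460.

26460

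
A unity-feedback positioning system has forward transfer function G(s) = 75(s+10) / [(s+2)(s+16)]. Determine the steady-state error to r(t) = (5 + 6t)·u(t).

System type = 0 (no poles at s=0). Treating each term separately:
  • 5: e_ss = 5/(1+K_p) with K_p=23.4375 → 80/391.
  • 6t: a type-0 system cannot track it, e_ss → ∞.
The unbounded component dominates.

infinity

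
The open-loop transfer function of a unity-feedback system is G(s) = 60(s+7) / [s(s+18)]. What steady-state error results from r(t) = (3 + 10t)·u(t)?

The open loop has one pole at the origin → type 1 system. By superposition:
  • 3: tracked with zero error.
  • 10t: e_ss = 10/K_v with K_v=70/3 → 3/7.
Total e_ss = 3/7.

3/7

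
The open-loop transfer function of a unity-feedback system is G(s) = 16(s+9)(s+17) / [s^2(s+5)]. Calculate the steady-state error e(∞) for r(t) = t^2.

5/1224

System type = 2 (two poles at s=0).
K_a = lim_{s→0} s^2·G(s) = 16·9·17 / (5) = 489.6.
r(t) = t^2 gives R(s) = 2/s^3.
e_ss = 2/K_a = 2/489.6 = 5/1224.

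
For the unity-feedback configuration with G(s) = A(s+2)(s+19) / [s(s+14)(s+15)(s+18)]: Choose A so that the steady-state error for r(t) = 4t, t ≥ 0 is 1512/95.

25

G(s) has one factor of s in the denominator, so the system is type 1.
K_v = lim_{s→0} s·G(s) = A·2·19 / (14·15·18) = (19/1890)·A.
e_ss = 4/K_v = 1512/95 ⇒ K_v = 95/378 ⇒ A = (95/378)/(19/1890) = 25.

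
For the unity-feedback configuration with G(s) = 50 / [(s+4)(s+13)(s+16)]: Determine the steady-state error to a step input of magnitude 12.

1664/147

The open loop has no poles at the origin → type 0 system.
K_p = lim_{s→0} G(s) = 50 / (4·13·16) = 25/416.
e_ss = 12/(1 + K_p) = 12/(441/416) = 1664/147.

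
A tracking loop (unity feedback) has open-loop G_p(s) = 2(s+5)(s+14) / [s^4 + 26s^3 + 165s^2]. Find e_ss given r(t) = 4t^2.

66/7

Lowest-order denominator term is 165s^2, so the open loop has 2 poles at the origin → type 2 system.
K_a = lim_{s→0} s^2·G_p(s) = 2·5·14 / 165 = 28/33.
r(t) = 4t^2 gives R(s) = 8/s^3.
e_ss = 8/K_a = 8/(28/33) = 66/7.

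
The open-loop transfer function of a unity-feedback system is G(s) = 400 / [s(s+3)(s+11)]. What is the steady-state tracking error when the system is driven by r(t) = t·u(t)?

System type = 1 (one pole at s=0).
K_v = lim_{s→0} s·G(s) = 400 / (3·11) = 400/33.
e_ss = 1/K_v = 1/(400/33) = 0.0825.

0.0825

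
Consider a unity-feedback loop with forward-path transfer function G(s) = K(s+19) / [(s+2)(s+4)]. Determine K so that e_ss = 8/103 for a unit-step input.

5

System type = 0 (no poles at s=0).
K_p = lim_{s→0} G(s) = K·19 / (2·4) = 2.375·K.
e_ss = 1/(1 + K_p) = 8/103 ⇒ 1 + 2.375·K = 12.875 ⇒ K = 5.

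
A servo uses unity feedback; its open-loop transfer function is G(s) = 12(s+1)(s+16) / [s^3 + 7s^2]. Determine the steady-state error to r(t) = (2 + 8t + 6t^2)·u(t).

0.4375

The denominator has no term below 7s^2 — 2 poles at s=0, type 2. By superposition:
  • 2: tracked with zero error.
  • 8t: tracked with zero error.
  • 6t^2: e_ss = 12/K_a with K_a=192/7 → 0.4375.
Total e_ss = 0.4375.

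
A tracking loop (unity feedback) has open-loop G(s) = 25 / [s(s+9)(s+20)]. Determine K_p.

infinity

K_p = lim_{s→0} G(s); with 1 pole at the origin the limit diverges, so K_p = ∞.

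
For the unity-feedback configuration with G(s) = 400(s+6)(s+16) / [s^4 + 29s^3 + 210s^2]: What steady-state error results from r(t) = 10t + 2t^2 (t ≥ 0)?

7/320

The denominator has no term below 210s^2 — 2 poles at s=0, type 2. Treating each term separately:
  • 10t: tracked with zero error.
  • 2t^2: e_ss = 4/K_a with K_a=1280/7 → 7/320.
Total e_ss = 7/320.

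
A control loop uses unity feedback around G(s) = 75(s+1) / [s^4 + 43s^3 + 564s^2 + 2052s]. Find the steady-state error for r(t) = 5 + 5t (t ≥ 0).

136.8

The denominator has no term below 2052s — 1 pole at s=0, type 1. By superposition:
  • 5: tracked with zero error.
  • 5t: e_ss = 5/K_v with K_v=25/684 → 136.8.
Total e_ss = 136.8.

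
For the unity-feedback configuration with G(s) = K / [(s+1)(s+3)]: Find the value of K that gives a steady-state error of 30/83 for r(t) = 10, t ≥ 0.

80

The open loop has no poles at the origin → type 0 system.
K_p = lim_{s→0} G(s) = K / (1·3) = (1/3)·K.
e_ss = 10/(1 + K_p) = 30/83 ⇒ 1 + (1/3)·K = 83/3 ⇒ K = 80.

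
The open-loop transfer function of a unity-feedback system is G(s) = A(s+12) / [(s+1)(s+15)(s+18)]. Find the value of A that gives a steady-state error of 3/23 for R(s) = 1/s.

150

The open loop has no poles at the origin → type 0 system.
K_p = lim_{s→0} G(s) = A·12 / (1·15·18) = (2/45)·A.
e_ss = 1/(1 + K_p) = 3/23 ⇒ 1 + (2/45)·A = 23/3 ⇒ A = 150.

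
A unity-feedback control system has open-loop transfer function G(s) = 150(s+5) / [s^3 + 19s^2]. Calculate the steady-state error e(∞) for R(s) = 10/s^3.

Factoring s^2 from the denominator leaves a polynomial with constant term 19, so the system is type 2.
K_a = lim_{s→0} s^2·G(s) = 150·5 / 19 = 750/19.
r(t) = 5t^2 gives R(s) = 10/s^3.
e_ss = 10/K_a = 10/(750/19) = 19/75.

19/75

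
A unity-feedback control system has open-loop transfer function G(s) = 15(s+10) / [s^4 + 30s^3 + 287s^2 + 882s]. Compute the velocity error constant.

Factoring s from the denominator leaves a polynomial with constant term 882, so the system is type 1.
K_v = lim_{s→0} s·G(s) = 15·10 / 882 = 25/147.

25/147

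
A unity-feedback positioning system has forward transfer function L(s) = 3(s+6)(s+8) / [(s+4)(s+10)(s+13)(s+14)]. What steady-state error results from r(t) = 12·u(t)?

1365/116

L(s) has no factors of s in the denominator, so the system is type 0.
K_p = lim_{s→0} L(s) = 3·6·8 / (4·10·13·14) = 9/455.
e_ss = 12/(1 + K_p) = 12/(464/455) = 1365/116.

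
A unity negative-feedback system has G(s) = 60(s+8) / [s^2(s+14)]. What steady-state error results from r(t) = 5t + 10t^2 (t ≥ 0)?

The open loop has two poles at the origin → type 2 system. Taking each input component in turn:
  • 5t: tracked with zero error.
  • 10t^2: e_ss = 20/K_a with K_a=240/7 → 7/12.
Total e_ss = 7/12.

7/12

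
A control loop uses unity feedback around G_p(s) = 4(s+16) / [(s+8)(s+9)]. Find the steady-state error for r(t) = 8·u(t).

72/17

The open loop has no poles at the origin → type 0 system.
K_p = lim_{s→0} G_p(s) = 4·16 / (8·9) = 8/9.
e_ss = 8/(1 + K_p) = 8/(17/9) = 72/17.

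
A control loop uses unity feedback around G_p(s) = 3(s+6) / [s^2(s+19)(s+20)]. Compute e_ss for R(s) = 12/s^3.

760/3

G_p(s) has two factors of s in the denominator, so the system is type 2.
K_a = lim_{s→0} s^2·G_p(s) = 3·6 / (19·20) = 9/190.
r(t) = 6t^2 gives R(s) = 12/s^3.
e_ss = 12/K_a = 12/(9/190) = 760/3.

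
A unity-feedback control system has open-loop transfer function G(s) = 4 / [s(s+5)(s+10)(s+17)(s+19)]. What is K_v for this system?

2/8075

System type = 1 (one pole at s=0).
K_v = lim_{s→0} s·G(s) = 4 / (5·10·17·19) = 2/8075.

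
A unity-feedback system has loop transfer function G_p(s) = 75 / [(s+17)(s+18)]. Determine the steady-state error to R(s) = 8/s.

816/127

System type = 0 (no poles at s=0).
K_p = lim_{s→0} G_p(s) = 75 / (17·18) = 25/102.
e_ss = 8/(1 + K_p) = 8/(127/102) = 816/127.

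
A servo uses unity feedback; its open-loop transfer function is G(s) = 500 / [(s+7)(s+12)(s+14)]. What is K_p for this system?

G(s) has no factors of s in the denominator, so the system is type 0.
K_p = lim_{s→0} G(s) = 500 / (7·12·14) = 125/294.

125/294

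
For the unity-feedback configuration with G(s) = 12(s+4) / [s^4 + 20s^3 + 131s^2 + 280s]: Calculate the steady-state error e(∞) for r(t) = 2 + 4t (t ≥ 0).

70/3

Lowest-order denominator term is 280s, so the open loop has 1 pole at the origin → type 1 system. Treating each term separately:
  • 2: tracked with zero error.
  • 4t: e_ss = 4/K_v with K_v=6/35 → 70/3.
Total e_ss = 70/3.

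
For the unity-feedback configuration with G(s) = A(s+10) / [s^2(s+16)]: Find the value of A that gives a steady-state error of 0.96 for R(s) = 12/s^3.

G(s) has two factors of s in the denominator, so the system is type 2.
K_a = lim_{s→0} s^2·G(s) = A·10 / (16) = 0.625·A.
e_ss = 12/K_a = 0.96 ⇒ K_a = 12.5 ⇒ A = 12.5/0.625 = 20.

20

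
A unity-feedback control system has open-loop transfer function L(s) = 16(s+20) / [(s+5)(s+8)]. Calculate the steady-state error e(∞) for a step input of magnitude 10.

10/9

No free integrators in L(s): this is a type 0 system.
K_p = lim_{s→0} L(s) = 16·20 / (5·8) = 8.
e_ss = 10/(1 + K_p) = 10/9.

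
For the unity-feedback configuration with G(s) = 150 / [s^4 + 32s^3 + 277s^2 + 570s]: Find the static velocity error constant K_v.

5/19

The denominator has no term below 570s — 1 pole at s=0, type 1.
K_v = lim_{s→0} s·G(s) = 150 / 570 = 5/19.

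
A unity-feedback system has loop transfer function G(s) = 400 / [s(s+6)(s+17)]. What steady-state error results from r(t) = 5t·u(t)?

1.275

G(s) has one factor of s in the denominator, so the system is type 1.
K_v = lim_{s→0} s·G(s) = 400 / (6·17) = 200/51.
e_ss = 5/K_v = 5/(200/51) = 1.275.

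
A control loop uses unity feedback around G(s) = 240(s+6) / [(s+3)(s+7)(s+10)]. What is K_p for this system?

The open loop has no poles at the origin → type 0 system.
K_p = lim_{s→0} G(s) = 240·6 / (3·7·10) = 48/7.

48/7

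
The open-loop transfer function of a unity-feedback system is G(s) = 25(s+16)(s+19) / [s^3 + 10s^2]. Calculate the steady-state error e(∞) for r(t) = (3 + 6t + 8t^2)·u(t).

Factoring s^2 from the denominator leaves a polynomial with constant term 10, so the system is type 2. By superposition:
  • 3: tracked with zero error.
  • 6t: tracked with zero error.
  • 8t^2: e_ss = 16/K_a with K_a=760 → 2/95.
Total e_ss = 2/95.

2/95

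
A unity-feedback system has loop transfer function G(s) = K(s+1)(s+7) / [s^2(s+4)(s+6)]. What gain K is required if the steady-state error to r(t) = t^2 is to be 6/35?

G(s) has two factors of s in the denominator, so the system is type 2.
K_a = lim_{s→0} s^2·G(s) = K·1·7 / (4·6) = (7/24)·K.
e_ss = 2/K_a = 6/35 ⇒ K_a = 35/3 ⇒ K = (35/3)/(7/24) = 40.

40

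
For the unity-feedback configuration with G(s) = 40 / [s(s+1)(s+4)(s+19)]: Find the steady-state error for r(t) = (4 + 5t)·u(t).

One free integrator in G(s): this is a type 1 system. By superposition:
  • 4: tracked with zero error.
  • 5t: e_ss = 5/K_v with K_v=10/19 → 9.5.
Total e_ss = 9.5.

9.5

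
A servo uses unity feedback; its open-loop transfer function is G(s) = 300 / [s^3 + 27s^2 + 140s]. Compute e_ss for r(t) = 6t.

2.8

Factoring s from the denominator leaves a polynomial with constant term 140, so the system is type 1.
K_v = lim_{s→0} s·G(s) = 300 / 140 = 15/7.
e_ss = 6/K_v = 6/(15/7) = 2.8.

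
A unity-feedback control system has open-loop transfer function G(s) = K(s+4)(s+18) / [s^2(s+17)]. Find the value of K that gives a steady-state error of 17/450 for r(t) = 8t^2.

G(s) has two factors of s in the denominator, so the system is type 2.
K_a = lim_{s→0} s^2·G(s) = K·4·18 / (17) = (72/17)·K.
e_ss = 16/K_a = 17/450 ⇒ K_a = 7200/17 ⇒ K = (7200/17)/(72/17) = 100.

100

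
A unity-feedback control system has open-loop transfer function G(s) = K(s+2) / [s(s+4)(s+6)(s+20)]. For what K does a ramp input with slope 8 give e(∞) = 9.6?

200

System type = 1 (one pole at s=0).
K_v = lim_{s→0} s·G(s) = K·2 / (4·6·20) = (1/240)·K.
e_ss = 8/K_v = 9.6 ⇒ K_v = 5/6 ⇒ K = (5/6)/(1/240) = 200.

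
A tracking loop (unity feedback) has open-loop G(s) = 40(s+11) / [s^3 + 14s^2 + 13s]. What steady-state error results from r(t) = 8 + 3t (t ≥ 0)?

39/440

The denominator has no term below 13s — 1 pole at s=0, type 1. Treating each term separately:
  • 8: tracked with zero error.
  • 3t: e_ss = 3/K_v with K_v=440/13 → 39/440.
Total e_ss = 39/440.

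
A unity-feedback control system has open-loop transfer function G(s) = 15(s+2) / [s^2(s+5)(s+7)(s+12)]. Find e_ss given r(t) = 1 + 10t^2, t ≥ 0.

280

G(s) has two factors of s in the denominator, so the system is type 2. By superposition:
  • 1: tracked with zero error.
  • 10t^2: e_ss = 20/K_a with K_a=1/14 → 280.
Total e_ss = 280.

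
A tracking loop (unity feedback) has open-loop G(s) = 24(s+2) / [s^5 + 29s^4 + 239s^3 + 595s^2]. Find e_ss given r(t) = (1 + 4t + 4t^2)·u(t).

The denominator has no term below 595s^2 — 2 poles at s=0, type 2. Taking each input component in turn:
  • 1: tracked with zero error.
  • 4t: tracked with zero error.
  • 4t^2: e_ss = 8/K_a with K_a=48/595 → 595/6.
Total e_ss = 595/6.

595/6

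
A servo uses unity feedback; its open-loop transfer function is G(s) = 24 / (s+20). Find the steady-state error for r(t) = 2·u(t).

10/11

The open loop has no poles at the origin → type 0 system.
K_p = lim_{s→0} G(s) = 24 / (20) = 1.2.
e_ss = 2/(1 + K_p) = 2/2.2 = 10/11.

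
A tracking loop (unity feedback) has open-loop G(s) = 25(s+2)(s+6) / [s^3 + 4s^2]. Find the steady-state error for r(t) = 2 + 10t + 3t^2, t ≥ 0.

0.08

Lowest-order denominator term is 4s^2, so the open loop has 2 poles at the origin → type 2 system. Taking each input component in turn:
  • 2: tracked with zero error.
  • 10t: tracked with zero error.
  • 3t^2: e_ss = 6/K_a with K_a=75 → 0.08.
Total e_ss = 0.08.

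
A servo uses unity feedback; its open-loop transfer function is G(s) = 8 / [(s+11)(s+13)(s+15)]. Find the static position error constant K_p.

8/2145

G(s) has no factors of s in the denominator, so the system is type 0.
K_p = lim_{s→0} G(s) = 8 / (11·13·15) = 8/2145.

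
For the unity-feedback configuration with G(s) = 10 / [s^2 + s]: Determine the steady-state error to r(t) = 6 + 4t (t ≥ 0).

0.4

The denominator has no term below s — 1 pole at s=0, type 1. Taking each input component in turn:
  • 6: tracked with zero error.
  • 4t: e_ss = 4/K_v with K_v=10 → 0.4.
Total e_ss = 0.4.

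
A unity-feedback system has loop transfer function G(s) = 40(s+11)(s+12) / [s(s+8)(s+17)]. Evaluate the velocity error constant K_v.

System type = 1 (one pole at s=0).
K_v = lim_{s→0} s·G(s) = 40·11·12 / (8·17) = 660/17.

660/17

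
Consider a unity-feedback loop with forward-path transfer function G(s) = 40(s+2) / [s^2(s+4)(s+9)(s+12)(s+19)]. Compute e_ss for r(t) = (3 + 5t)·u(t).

G(s) has two factors of s in the denominator, so the system is type 2. Treating each term separately:
  • 3: tracked with zero error.
  • 5t: tracked with zero error.
Total e_ss = 0.

0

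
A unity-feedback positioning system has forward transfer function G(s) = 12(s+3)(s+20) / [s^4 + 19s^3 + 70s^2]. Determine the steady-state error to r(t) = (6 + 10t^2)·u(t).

Factoring s^2 from the denominator leaves a polynomial with constant term 70, so the system is type 2. Taking each input component in turn:
  • 6: tracked with zero error.
  • 10t^2: e_ss = 20/K_a with K_a=72/7 → 35/18.
Total e_ss = 35/18.

35/18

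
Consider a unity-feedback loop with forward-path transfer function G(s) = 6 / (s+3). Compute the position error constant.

G(s) has no factors of s in the denominator, so the system is type 0.
K_p = lim_{s→0} G(s) = 6 / (3) = 2.

2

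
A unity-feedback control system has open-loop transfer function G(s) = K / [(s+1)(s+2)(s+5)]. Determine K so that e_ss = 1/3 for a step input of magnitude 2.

50

G(s) has no factors of s in the denominator, so the system is type 0.
K_p = lim_{s→0} G(s) = K / (1·2·5) = 0.1·K.
e_ss = 2/(1 + K_p) = 1/3 ⇒ 1 + 0.1·K = 6 ⇒ K = 50.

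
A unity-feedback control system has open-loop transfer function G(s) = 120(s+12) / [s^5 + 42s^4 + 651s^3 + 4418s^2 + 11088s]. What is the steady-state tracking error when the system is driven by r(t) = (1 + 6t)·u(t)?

The denominator has no term below 11088s — 1 pole at s=0, type 1. Taking each input component in turn:
  • 1: tracked with zero error.
  • 6t: e_ss = 6/K_v with K_v=10/77 → 46.2.
Total e_ss = 46.2.

46.2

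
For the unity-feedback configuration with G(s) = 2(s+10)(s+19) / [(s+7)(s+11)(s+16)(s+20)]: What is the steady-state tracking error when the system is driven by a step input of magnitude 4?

G(s) has no factors of s in the denominator, so the system is type 0.
K_p = lim_{s→0} G(s) = 2·10·19 / (7·11·16·20) = 19/1232.
e_ss = 4/(1 + K_p) = 4/(1251/1232) = 4928/1251.

4928/1251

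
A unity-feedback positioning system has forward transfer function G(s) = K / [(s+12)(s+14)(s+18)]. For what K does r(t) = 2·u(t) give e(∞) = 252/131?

120

System type = 0 (no poles at s=0).
K_p = lim_{s→0} G(s) = K / (12·14·18) = (1/3024)·K.
e_ss = 2/(1 + K_p) = 252/131 ⇒ 1 + (1/3024)·K = 131/126 ⇒ K = 120.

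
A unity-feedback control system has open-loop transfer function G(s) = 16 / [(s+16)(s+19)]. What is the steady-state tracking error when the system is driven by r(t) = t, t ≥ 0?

No free integrators in G(s): this is a type 0 system.
K_v = lim_{s→0} s·G(s) = 0; the steady-state error to this ramp input grows without bound.

infinity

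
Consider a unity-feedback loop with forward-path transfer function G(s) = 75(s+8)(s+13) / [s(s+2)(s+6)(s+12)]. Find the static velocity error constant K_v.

325/6

G(s) has one factor of s in the denominator, so the system is type 1.
K_v = lim_{s→0} s·G(s) = 75·8·13 / (2·6·12) = 325/6.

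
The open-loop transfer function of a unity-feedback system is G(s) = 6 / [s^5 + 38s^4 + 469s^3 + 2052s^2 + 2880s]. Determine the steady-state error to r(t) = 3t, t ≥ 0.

Lowest-order denominator term is 2880s, so the open loop has 1 pole at the origin → type 1 system.
K_v = lim_{s→0} s·G(s) = 6 / 2880 = 1/480.
e_ss = 3/K_v = 3/(1/480) = 1440.

1440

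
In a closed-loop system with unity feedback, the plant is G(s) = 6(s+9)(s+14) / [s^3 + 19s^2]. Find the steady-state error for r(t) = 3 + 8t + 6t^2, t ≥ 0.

Lowest-order denominator term is 19s^2, so the open loop has 2 poles at the origin → type 2 system. By superposition:
  • 3: tracked with zero error.
  • 8t: tracked with zero error.
  • 6t^2: e_ss = 12/K_a with K_a=756/19 → 19/63.
Total e_ss = 19/63.

19/63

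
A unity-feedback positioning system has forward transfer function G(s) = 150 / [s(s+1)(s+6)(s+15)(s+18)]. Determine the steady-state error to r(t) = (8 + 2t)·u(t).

21.6

One free integrator in G(s): this is a type 1 system. Treating each term separately:
  • 8: tracked with zero error.
  • 2t: e_ss = 2/K_v with K_v=5/54 → 21.6.
Total e_ss = 21.6.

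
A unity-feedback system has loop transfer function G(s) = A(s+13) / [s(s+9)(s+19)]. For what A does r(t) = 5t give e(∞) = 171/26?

One free integrator in G(s): this is a type 1 system.
K_v = lim_{s→0} s·G(s) = A·13 / (9·19) = (13/171)·A.
e_ss = 5/K_v = 171/26 ⇒ K_v = 130/171 ⇒ A = (130/171)/(13/171) = 10.

10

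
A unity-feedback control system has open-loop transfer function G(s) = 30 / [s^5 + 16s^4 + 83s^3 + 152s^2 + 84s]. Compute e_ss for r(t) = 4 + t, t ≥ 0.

Lowest-order denominator term is 84s, so the open loop has 1 pole at the origin → type 1 system. By superposition:
  • 4: tracked with zero error.
  • t: e_ss = 1/K_v with K_v=5/14 → 2.8.
Total e_ss = 2.8.

2.8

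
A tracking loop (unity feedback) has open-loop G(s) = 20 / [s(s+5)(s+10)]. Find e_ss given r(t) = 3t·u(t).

G(s) has one factor of s in the denominator, so the system is type 1.
K_v = lim_{s→0} s·G(s) = 20 / (5·10) = 0.4.
e_ss = 3/K_v = 3/0.4 = 7.5.

7.5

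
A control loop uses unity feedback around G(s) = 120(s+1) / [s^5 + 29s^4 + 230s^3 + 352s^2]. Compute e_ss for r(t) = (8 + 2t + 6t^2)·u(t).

35.2

The denominator has no term below 352s^2 — 2 poles at s=0, type 2. Treating each term separately:
  • 8: tracked with zero error.
  • 2t: tracked with zero error.
  • 6t^2: e_ss = 12/K_a with K_a=15/44 → 35.2.
Total e_ss = 35.2.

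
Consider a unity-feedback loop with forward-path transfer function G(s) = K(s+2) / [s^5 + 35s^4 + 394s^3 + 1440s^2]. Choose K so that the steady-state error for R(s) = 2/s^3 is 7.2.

200

The denominator has no term below 1440s^2 — 2 poles at s=0, type 2.
K_a = lim_{s→0} s^2·G(s) = K·2 / 1440 = (1/720)·K.
e_ss = 2/K_a = 7.2 ⇒ K_a = 5/18 ⇒ K = (5/18)/(1/720) = 200.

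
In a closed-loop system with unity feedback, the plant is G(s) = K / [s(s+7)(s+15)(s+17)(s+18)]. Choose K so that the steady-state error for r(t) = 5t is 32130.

5

G(s) has one factor of s in the denominator, so the system is type 1.
K_v = lim_{s→0} s·G(s) = K / (7·15·17·18) = (1/32130)·K.
e_ss = 5/K_v = 32130 ⇒ K_v = 1/6426 ⇒ K = (1/6426)/(1/32130) = 5.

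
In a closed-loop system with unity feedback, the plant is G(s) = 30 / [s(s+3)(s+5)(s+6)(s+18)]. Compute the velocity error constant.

System type = 1 (one pole at s=0).
K_v = lim_{s→0} s·G(s) = 30 / (3·5·6·18) = 1/54.

1/54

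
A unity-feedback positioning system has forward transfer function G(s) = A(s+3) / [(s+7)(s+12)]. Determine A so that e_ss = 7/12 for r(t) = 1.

20

G(s) has no factors of s in the denominator, so the system is type 0.
K_p = lim_{s→0} G(s) = A·3 / (7·12) = (1/28)·A.
e_ss = 1/(1 + K_p) = 7/12 ⇒ 1 + (1/28)·A = 12/7 ⇒ A = 20.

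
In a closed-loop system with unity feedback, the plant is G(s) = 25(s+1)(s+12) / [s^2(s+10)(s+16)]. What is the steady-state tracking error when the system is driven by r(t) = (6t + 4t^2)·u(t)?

Two free integrators in G(s): this is a type 2 system. Treating each term separately:
  • 6t: tracked with zero error.
  • 4t^2: e_ss = 8/K_a with K_a=1.875 → 64/15.
Total e_ss = 64/15.

64/15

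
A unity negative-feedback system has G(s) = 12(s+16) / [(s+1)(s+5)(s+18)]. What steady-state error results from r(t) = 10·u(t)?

150/47

The open loop has no poles at the origin → type 0 system.
K_p = lim_{s→0} G(s) = 12·16 / (1·5·18) = 32/15.
e_ss = 10/(1 + K_p) = 10/(47/15) = 150/47.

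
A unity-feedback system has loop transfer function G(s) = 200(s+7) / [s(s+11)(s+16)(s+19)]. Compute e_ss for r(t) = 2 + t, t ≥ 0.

G(s) has one factor of s in the denominator, so the system is type 1. Treating each term separately:
  • 2: tracked with zero error.
  • t: e_ss = 1/K_v with K_v=175/418 → 418/175.
Total e_ss = 418/175.

418/175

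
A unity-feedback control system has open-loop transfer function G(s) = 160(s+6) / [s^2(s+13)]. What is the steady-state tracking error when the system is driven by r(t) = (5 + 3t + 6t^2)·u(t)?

Two free integrators in G(s): this is a type 2 system. By superposition:
  • 5: tracked with zero error.
  • 3t: tracked with zero error.
  • 6t^2: e_ss = 12/K_a with K_a=960/13 → 0.1625.
Total e_ss = 0.1625.

0.1625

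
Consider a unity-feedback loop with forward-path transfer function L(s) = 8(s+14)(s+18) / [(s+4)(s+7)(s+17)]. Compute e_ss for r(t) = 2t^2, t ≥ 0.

infinity

L(s) has no factors of s in the denominator, so the system is type 0.
K_a = lim_{s→0} s^2·L(s) = 0; the steady-state error to this parabolic input grows without bound.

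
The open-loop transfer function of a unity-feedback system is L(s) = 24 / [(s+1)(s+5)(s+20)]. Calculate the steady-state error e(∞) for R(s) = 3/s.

75/31

The open loop has no poles at the origin → type 0 system.
K_p = lim_{s→0} L(s) = 24 / (1·5·20) = 0.24.
e_ss = 3/(1 + K_p) = 3/1.24 = 75/31.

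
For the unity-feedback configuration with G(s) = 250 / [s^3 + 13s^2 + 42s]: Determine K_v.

125/21

The denominator has no term below 42s — 1 pole at s=0, type 1.
K_v = lim_{s→0} s·G(s) = 250 / 42 = 125/21.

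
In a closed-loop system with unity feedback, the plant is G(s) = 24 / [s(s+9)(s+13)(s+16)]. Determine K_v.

One free integrator in G(s): this is a type 1 system.
K_v = lim_{s→0} s·G(s) = 24 / (9·13·16) = 1/78.

1/78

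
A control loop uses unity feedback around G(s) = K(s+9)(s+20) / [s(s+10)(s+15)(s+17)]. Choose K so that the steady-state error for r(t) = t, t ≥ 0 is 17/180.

The open loop has one pole at the origin → type 1 system.
K_v = lim_{s→0} s·G(s) = K·9·20 / (10·15·17) = (6/85)·K.
e_ss = 1/K_v = 17/180 ⇒ K_v = 180/17 ⇒ K = (180/17)/(6/85) = 150.

150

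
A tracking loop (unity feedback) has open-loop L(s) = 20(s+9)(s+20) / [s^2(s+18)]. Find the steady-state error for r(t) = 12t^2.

System type = 2 (two poles at s=0).
K_a = lim_{s→0} s^2·L(s) = 20·9·20 / (18) = 200.
r(t) = 12t^2 gives R(s) = 24/s^3.
e_ss = 24/K_a = 24/200 = 0.12.

0.12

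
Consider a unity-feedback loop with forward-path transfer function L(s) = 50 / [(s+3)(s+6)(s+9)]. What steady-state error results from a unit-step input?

81/106

System type = 0 (no poles at s=0).
K_p = lim_{s→0} L(s) = 50 / (3·6·9) = 25/81.
e_ss = 1/(1 + K_p) = 1/(106/81) = 81/106.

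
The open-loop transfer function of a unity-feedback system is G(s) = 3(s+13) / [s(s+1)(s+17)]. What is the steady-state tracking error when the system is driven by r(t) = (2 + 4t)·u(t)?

G(s) has one factor of s in the denominator, so the system is type 1. Treating each term separately:
  • 2: tracked with zero error.
  • 4t: e_ss = 4/K_v with K_v=39/17 → 68/39.
Total e_ss = 68/39.

68/39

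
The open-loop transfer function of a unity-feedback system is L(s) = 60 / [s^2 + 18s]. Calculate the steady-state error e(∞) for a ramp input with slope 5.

The denominator has no term below 18s — 1 pole at s=0, type 1.
K_v = lim_{s→0} s·L(s) = 60 / 18 = 10/3.
e_ss = 5/K_v = 5/(10/3) = 1.5.

1.5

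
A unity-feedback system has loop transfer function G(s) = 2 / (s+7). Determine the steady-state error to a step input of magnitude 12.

G(s) has no factors of s in the denominator, so the system is type 0.
K_p = lim_{s→0} G(s) = 2 / (7) = 2/7.
e_ss = 12/(1 + K_p) = 12/(9/7) = 28/3.

28/3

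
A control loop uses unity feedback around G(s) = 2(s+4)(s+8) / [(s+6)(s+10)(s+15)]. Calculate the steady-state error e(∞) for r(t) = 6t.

infinity

G(s) has no factors of s in the denominator, so the system is type 0.
For a type-0 system K_v = 0, so e_ss to a ramp input is unbounded.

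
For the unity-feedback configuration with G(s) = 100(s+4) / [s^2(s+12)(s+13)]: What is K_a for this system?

Two free integrators in G(s): this is a type 2 system.
K_a = lim_{s→0} s^2·G(s) = 100·4 / (12·13) = 100/39.

100/39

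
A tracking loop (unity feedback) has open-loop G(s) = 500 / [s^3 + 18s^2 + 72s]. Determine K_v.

Lowest-order denominator term is 72s, so the open loop has 1 pole at the origin → type 1 system.
K_v = lim_{s→0} s·G(s) = 500 / 72 = 125/18.

125/18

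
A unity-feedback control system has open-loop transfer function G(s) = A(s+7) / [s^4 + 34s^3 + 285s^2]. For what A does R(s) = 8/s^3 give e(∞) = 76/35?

150

Factoring s^2 from the denominator leaves a polynomial with constant term 285, so the system is type 2.
K_a = lim_{s→0} s^2·G(s) = A·7 / 285 = (7/285)·A.
e_ss = 8/K_a = 76/35 ⇒ K_a = 70/19 ⇒ A = (70/19)/(7/285) = 150.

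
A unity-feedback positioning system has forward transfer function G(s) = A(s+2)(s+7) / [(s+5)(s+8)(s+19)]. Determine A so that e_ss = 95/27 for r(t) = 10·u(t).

100

No free integrators in G(s): this is a type 0 system.
K_p = lim_{s→0} G(s) = A·2·7 / (5·8·19) = (7/380)·A.
e_ss = 10/(1 + K_p) = 95/27 ⇒ 1 + (7/380)·A = 54/19 ⇒ A = 100.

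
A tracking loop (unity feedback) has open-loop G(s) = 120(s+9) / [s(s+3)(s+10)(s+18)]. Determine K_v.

The open loop has one pole at the origin → type 1 system.
K_v = lim_{s→0} s·G(s) = 120·9 / (3·10·18) = 2.

2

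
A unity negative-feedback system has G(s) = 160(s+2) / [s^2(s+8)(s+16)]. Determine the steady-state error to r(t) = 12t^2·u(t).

Two free integrators in G(s): this is a type 2 system.
K_a = lim_{s→0} s^2·G(s) = 160·2 / (8·16) = 2.5.
r(t) = 12t^2 gives R(s) = 24/s^3.
e_ss = 24/K_a = 24/2.5 = 9.6.

9.6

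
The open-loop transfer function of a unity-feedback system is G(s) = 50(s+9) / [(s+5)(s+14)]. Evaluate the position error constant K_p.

45/7

System type = 0 (no poles at s=0).
K_p = lim_{s→0} G(s) = 50·9 / (5·14) = 45/7.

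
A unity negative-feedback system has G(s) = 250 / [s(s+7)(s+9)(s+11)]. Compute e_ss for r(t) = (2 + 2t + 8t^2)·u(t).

One free integrator in G(s): this is a type 1 system. Taking each input component in turn:
  • 2: tracked with zero error.
  • 2t: e_ss = 2/K_v with K_v=250/693 → 5.544.
  • 8t^2: a type-1 system cannot track it, e_ss → ∞.
The unbounded component dominates.

infinity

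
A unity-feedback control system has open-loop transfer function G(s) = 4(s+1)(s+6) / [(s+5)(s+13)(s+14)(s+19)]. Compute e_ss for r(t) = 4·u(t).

G(s) has no factors of s in the denominator, so the system is type 0.
K_p = lim_{s→0} G(s) = 4·1·6 / (5·13·14·19) = 12/8645.
e_ss = 4/(1 + K_p) = 4/(8657/8645) = 34580/8657.

34580/8657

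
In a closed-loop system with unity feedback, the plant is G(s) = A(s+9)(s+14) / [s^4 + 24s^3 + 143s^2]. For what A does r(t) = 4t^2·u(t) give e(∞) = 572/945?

The denominator has no term below 143s^2 — 2 poles at s=0, type 2.
K_a = lim_{s→0} s^2·G(s) = A·9·14 / 143 = (126/143)·A.
e_ss = 8/K_a = 572/945 ⇒ K_a = 1890/143 ⇒ A = (1890/143)/(126/143) = 15.

15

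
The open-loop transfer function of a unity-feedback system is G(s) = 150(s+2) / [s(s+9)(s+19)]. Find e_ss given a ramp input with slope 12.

One free integrator in G(s): this is a type 1 system.
K_v = lim_{s→0} s·G(s) = 150·2 / (9·19) = 100/57.
e_ss = 12/K_v = 12/(100/57) = 6.84.

6.84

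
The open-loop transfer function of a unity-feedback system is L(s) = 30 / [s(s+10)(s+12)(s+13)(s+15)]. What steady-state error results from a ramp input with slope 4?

The open loop has one pole at the origin → type 1 system.
K_v = lim_{s→0} s·L(s) = 30 / (10·12·13·15) = 1/780.
e_ss = 4/K_v = 4/(1/780) = 3120.

3120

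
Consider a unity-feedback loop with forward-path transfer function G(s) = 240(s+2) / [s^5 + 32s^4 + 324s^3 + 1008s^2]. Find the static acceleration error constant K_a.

10/21

Lowest-order denominator term is 1008s^2, so the open loop has 2 poles at the origin → type 2 system.
K_a = lim_{s→0} s^2·G(s) = 240·2 / 1008 = 10/21.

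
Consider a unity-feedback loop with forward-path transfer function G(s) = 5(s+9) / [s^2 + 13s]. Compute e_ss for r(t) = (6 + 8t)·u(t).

104/45

Factoring s from the denominator leaves a polynomial with constant term 13, so the system is type 1. Taking each input component in turn:
  • 6: tracked with zero error.
  • 8t: e_ss = 8/K_v with K_v=45/13 → 104/45.
Total e_ss = 104/45.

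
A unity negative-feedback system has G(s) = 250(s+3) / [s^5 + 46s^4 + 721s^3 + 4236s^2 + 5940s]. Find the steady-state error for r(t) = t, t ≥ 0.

7.92

The denominator has no term below 5940s — 1 pole at s=0, type 1.
K_v = lim_{s→0} s·G(s) = 250·3 / 5940 = 25/198.
e_ss = 1/K_v = 1/(25/198) = 7.92.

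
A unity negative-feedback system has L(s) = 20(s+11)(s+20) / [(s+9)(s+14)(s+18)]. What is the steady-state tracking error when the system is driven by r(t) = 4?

No free integrators in L(s): this is a type 0 system.
K_p = lim_{s→0} L(s) = 20·11·20 / (9·14·18) = 1100/567.
e_ss = 4/(1 + K_p) = 4/(1667/567) = 2268/1667.

2268/1667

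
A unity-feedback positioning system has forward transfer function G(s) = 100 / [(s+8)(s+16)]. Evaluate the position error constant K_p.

System type = 0 (no poles at s=0).
K_p = lim_{s→0} G(s) = 100 / (8·16) = 25/32.

25/32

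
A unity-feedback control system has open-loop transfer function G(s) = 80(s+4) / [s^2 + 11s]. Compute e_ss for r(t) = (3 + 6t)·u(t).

33/160

Factoring s from the denominator leaves a polynomial with constant term 11, so the system is type 1. By superposition:
  • 3: tracked with zero error.
  • 6t: e_ss = 6/K_v with K_v=320/11 → 33/160.
Total e_ss = 33/160.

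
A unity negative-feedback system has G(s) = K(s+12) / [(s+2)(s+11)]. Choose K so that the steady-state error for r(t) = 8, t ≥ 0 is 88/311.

50

System type = 0 (no poles at s=0).
K_p = lim_{s→0} G(s) = K·12 / (2·11) = (6/11)·K.
e_ss = 8/(1 + K_p) = 88/311 ⇒ 1 + (6/11)·K = 311/11 ⇒ K = 50.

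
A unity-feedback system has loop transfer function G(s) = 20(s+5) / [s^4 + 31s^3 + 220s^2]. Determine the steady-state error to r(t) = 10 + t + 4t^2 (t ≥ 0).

17.6

Lowest-order denominator term is 220s^2, so the open loop has 2 poles at the origin → type 2 system. Taking each input component in turn:
  • 10: tracked with zero error.
  • t: tracked with zero error.
  • 4t^2: e_ss = 8/K_a with K_a=5/11 → 17.6.
Total e_ss = 17.6.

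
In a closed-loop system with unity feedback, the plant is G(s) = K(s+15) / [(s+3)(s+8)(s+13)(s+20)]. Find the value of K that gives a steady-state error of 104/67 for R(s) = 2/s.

System type = 0 (no poles at s=0).
K_p = lim_{s→0} G(s) = K·15 / (3·8·13·20) = (1/416)·K.
e_ss = 2/(1 + K_p) = 104/67 ⇒ 1 + (1/416)·K = 67/52 ⇒ K = 120.

120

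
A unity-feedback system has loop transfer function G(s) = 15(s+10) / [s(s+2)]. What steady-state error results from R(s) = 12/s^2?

System type = 1 (one pole at s=0).
K_v = lim_{s→0} s·G(s) = 15·10 / (2) = 75.
e_ss = 12/K_v = 12/75 = 0.16.

0.16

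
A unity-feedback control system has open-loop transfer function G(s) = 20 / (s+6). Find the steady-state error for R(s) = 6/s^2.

The open loop has no poles at the origin → type 0 system.
K_v = lim_{s→0} s·G(s) = 0; the steady-state error to this ramp input grows without bound.

infinity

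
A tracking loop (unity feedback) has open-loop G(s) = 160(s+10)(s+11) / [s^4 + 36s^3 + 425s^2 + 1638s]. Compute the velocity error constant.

Lowest-order denominator term is 1638s, so the open loop has 1 pole at the origin → type 1 system.
K_v = lim_{s→0} s·G(s) = 160·10·11 / 1638 = 8800/819.

8800/819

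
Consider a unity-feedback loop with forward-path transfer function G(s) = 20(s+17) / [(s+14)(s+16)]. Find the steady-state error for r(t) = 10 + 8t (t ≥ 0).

infinity

G(s) has no factors of s in the denominator, so the system is type 0. Treating each term separately:
  • 10: e_ss = 10/(1+K_p) with K_p=85/56 → 560/141.
  • 8t: a type-0 system cannot track it, e_ss → ∞.
The unbounded component dominates.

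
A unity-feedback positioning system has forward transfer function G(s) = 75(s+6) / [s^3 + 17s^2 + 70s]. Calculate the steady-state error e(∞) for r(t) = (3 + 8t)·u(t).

56/45

The denominator has no term below 70s — 1 pole at s=0, type 1. Treating each term separately:
  • 3: tracked with zero error.
  • 8t: e_ss = 8/K_v with K_v=45/7 → 56/45.
Total e_ss = 56/45.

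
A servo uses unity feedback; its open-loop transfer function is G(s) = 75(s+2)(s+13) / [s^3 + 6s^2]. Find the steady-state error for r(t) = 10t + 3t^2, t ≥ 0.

Factoring s^2 from the denominator leaves a polynomial with constant term 6, so the system is type 2. Treating each term separately:
  • 10t: tracked with zero error.
  • 3t^2: e_ss = 6/K_a with K_a=325 → 6/325.
Total e_ss = 6/325.

6/325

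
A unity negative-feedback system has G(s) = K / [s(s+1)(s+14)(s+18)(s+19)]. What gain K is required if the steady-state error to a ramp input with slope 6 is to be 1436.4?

20

System type = 1 (one pole at s=0).
K_v = lim_{s→0} s·G(s) = K / (1·14·18·19) = (1/4788)·K.
e_ss = 6/K_v = 1436.4 ⇒ K_v = 5/1197 ⇒ K = (5/1197)/(1/4788) = 20.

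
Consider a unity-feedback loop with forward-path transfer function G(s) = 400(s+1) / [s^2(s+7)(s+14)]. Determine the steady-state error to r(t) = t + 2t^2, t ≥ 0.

0.98

The open loop has two poles at the origin → type 2 system. Taking each input component in turn:
  • t: tracked with zero error.
  • 2t^2: e_ss = 4/K_a with K_a=200/49 → 0.98.
Total e_ss = 0.98.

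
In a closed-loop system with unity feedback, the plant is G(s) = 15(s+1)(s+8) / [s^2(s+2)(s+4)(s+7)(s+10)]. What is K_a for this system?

System type = 2 (two poles at s=0).
K_a = lim_{s→0} s^2·G(s) = 15·1·8 / (2·4·7·10) = 3/14.

3/14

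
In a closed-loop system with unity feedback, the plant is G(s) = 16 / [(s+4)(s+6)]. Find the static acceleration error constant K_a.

0

G(s) has no factors of s in the denominator, so the system is type 0.
K_a = lim_{s→0} s^2·G(s) = 0 (the extra factor of s kills the finite limit).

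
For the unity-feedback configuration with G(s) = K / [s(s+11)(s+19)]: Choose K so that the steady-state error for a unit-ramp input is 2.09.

100

The open loop has one pole at the origin → type 1 system.
K_v = lim_{s→0} s·G(s) = K / (11·19) = (1/209)·K.
e_ss = 1/K_v = 2.09 ⇒ K_v = 100/209 ⇒ K = (100/209)/(1/209) = 100.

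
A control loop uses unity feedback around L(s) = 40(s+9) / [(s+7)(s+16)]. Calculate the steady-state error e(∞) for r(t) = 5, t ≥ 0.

System type = 0 (no poles at s=0).
K_p = lim_{s→0} L(s) = 40·9 / (7·16) = 45/14.
e_ss = 5/(1 + K_p) = 5/(59/14) = 70/59.

70/59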